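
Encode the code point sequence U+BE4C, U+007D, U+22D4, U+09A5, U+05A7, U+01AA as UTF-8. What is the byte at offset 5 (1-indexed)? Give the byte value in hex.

1-indexed offset 5 is 0-indexed offset 4.
U+BE4C → 3-byte form EB B9 8C at offsets 0–2.
U+007D → 1-byte form 7D at offsets 3–3.
U+22D4 → 3-byte form E2 8B 94 at offsets 4–6.
Offset 4 falls in char 3's range; it's byte 1 of E2 8B 94 = 0xE2.

0xE2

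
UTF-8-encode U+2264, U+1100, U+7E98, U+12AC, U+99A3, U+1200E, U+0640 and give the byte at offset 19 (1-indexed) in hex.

0x8E

1-indexed offset 19 is 0-indexed offset 18.
U+2264 → 3-byte form E2 89 A4 at offsets 0–2.
U+1100 → 3-byte form E1 84 80 at offsets 3–5.
U+7E98 → 3-byte form E7 BA 98 at offsets 6–8.
U+12AC → 3-byte form E1 8A AC at offsets 9–11.
U+99A3 → 3-byte form E9 A6 A3 at offsets 12–14.
U+1200E → 4-byte form F0 92 80 8E at offsets 15–18.
Offset 18 falls in char 6's range; it's byte 4 of F0 92 80 8E = 0x8E.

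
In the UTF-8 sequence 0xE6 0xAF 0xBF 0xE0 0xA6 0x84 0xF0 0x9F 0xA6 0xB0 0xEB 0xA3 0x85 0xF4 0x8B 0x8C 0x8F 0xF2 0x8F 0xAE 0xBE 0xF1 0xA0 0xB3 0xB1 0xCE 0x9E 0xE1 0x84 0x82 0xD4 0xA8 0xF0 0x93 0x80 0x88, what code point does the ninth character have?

Offset 0: leading byte 0xE6 = 11100110 → 3-byte char #1 = E6 AF BF.
Offset 3: leading byte 0xE0 = 11100000 → 3-byte char #2 = E0 A6 84.
Offset 6: leading byte 0xF0 = 11110000 → 4-byte char #3 = F0 9F A6 B0.
Offset 10: leading byte 0xEB = 11101011 → 3-byte char #4 = EB A3 85.
Offset 13: leading byte 0xF4 = 11110100 → 4-byte char #5 = F4 8B 8C 8F.
Offset 17: leading byte 0xF2 = 11110010 → 4-byte char #6 = F2 8F AE BE.
Offset 21: leading byte 0xF1 = 11110001 → 4-byte char #7 = F1 A0 B3 B1.
Offset 25: leading byte 0xCE = 11001110 → 2-byte char #8 = CE 9E.
Offset 27: leading byte 0xE1 = 11100001 → 3-byte char #9 = E1 84 82.
Leading byte 0xE1 = 11100001 matches 1110xxxx → 3-byte sequence.
Byte 1: 0xE1 = 11100001, payload 0001 (4 bits).
Byte 2: 0x84 = 10000100 (10xxxxxx ✓), payload 000100.
Byte 3: 0x82 = 10000010 (10xxxxxx ✓), payload 000010.
Concatenate: 0001000100000010 = 0x1102 (16 bits → U+1102).

U+1102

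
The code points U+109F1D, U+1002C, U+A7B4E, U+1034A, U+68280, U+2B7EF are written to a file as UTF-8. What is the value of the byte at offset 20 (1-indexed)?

1-indexed offset 20 is 0-indexed offset 19.
U+109F1D → 4-byte form F4 89 BC 9D at offsets 0–3.
U+1002C → 4-byte form F0 90 80 AC at offsets 4–7.
U+A7B4E → 4-byte form F2 A7 AD 8E at offsets 8–11.
U+1034A → 4-byte form F0 90 8D 8A at offsets 12–15.
U+68280 → 4-byte form F1 A8 8A 80 at offsets 16–19.
Offset 19 falls in char 5's range; it's byte 4 of F1 A8 8A 80 = 0x80.

0x80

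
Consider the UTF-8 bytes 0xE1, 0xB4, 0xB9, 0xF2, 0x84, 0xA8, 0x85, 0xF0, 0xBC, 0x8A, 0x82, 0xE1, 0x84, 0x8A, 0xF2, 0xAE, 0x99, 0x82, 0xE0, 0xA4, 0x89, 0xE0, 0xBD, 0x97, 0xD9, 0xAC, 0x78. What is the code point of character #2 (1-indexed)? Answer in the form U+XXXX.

Offset 0: leading byte 0xE1 = 11100001 → 3-byte char #1 = E1 B4 B9.
Offset 3: leading byte 0xF2 = 11110010 → 4-byte char #2 = F2 84 A8 85.
Leading byte 0xF2 = 11110010 matches 11110xxx → 4-byte sequence.
Byte 1: 0xF2 = 11110010, payload 010 (3 bits).
Byte 2: 0x84 = 10000100 (10xxxxxx ✓), payload 000100.
Byte 3: 0xA8 = 10101000 (10xxxxxx ✓), payload 101000.
Byte 4: 0x85 = 10000101 (10xxxxxx ✓), payload 000101.
Concatenate: 010000100101000000101 = 0x84A05 (21 bits → U+84A05).

U+84A05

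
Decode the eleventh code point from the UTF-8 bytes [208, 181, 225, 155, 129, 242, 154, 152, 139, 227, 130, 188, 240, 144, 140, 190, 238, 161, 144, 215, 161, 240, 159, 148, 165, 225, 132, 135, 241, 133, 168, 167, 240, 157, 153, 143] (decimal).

Offset 0: leading byte 0xD0 = 11010000 → 2-byte char #1 = D0 B5.
Offset 2: leading byte 0xE1 = 11100001 → 3-byte char #2 = E1 9B 81.
Offset 5: leading byte 0xF2 = 11110010 → 4-byte char #3 = F2 9A 98 8B.
Offset 9: leading byte 0xE3 = 11100011 → 3-byte char #4 = E3 82 BC.
Offset 12: leading byte 0xF0 = 11110000 → 4-byte char #5 = F0 90 8C BE.
Offset 16: leading byte 0xEE = 11101110 → 3-byte char #6 = EE A1 90.
Offset 19: leading byte 0xD7 = 11010111 → 2-byte char #7 = D7 A1.
Offset 21: leading byte 0xF0 = 11110000 → 4-byte char #8 = F0 9F 94 A5.
Offset 25: leading byte 0xE1 = 11100001 → 3-byte char #9 = E1 84 87.
Offset 28: leading byte 0xF1 = 11110001 → 4-byte char #10 = F1 85 A8 A7.
Offset 32: leading byte 0xF0 = 11110000 → 4-byte char #11 = F0 9D 99 8F.
Leading byte 0xF0 = 11110000 matches 11110xxx → 4-byte sequence.
Byte 1: 0xF0 = 11110000, payload 000 (3 bits).
Byte 2: 0x9D = 10011101 (10xxxxxx ✓), payload 011101.
Byte 3: 0x99 = 10011001 (10xxxxxx ✓), payload 011001.
Byte 4: 0x8F = 10001111 (10xxxxxx ✓), payload 001111.
Concatenate: 000011101011001001111 = 0x1D64F (21 bits → U+1D64F).

U+1D64F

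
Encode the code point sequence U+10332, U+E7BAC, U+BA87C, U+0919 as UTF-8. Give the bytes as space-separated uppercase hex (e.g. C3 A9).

F0 90 8C B2 F3 A7 AE AC F2 BA A1 BC E0 A4 99

U+10332: 4-byte form → F0 90 8C B2.
U+E7BAC: 4-byte form → F3 A7 AE AC.
U+BA87C: 4-byte form → F2 BA A1 BC.
U+0919: 3-byte form → E0 A4 99.
Concatenated (15 bytes): F0 90 8C B2 F3 A7 AE AC F2 BA A1 BC E0 A4 99.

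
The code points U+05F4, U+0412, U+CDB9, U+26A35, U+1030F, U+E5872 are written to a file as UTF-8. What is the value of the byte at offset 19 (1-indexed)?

0xB2

1-indexed offset 19 is 0-indexed offset 18.
U+05F4 → 2-byte form D7 B4 at offsets 0–1.
U+0412 → 2-byte form D0 92 at offsets 2–3.
U+CDB9 → 3-byte form EC B6 B9 at offsets 4–6.
U+26A35 → 4-byte form F0 A6 A8 B5 at offsets 7–10.
U+1030F → 4-byte form F0 90 8C 8F at offsets 11–14.
U+E5872 → 4-byte form F3 A5 A1 B2 at offsets 15–18.
Offset 18 falls in char 6's range; it's byte 4 of F3 A5 A1 B2 = 0xB2.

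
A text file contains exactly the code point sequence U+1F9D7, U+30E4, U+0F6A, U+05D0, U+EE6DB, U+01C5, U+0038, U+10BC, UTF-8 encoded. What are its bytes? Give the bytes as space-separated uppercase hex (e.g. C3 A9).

U+1F9D7: 4-byte form → F0 9F A7 97.
U+30E4: 3-byte form → E3 83 A4.
U+0F6A: 3-byte form → E0 BD AA.
U+05D0: 2-byte form → D7 90.
U+EE6DB: 4-byte form → F3 AE 9B 9B.
U+01C5: 2-byte form → C7 85.
U+0038: 1-byte form → 38.
U+10BC: 3-byte form → E1 82 BC.
Concatenated (22 bytes): F0 9F A7 97 E3 83 A4 E0 BD AA D7 90 F3 AE 9B 9B C7 85 38 E1 82 BC.

F0 9F A7 97 E3 83 A4 E0 BD AA D7 90 F3 AE 9B 9B C7 85 38 E1 82 BC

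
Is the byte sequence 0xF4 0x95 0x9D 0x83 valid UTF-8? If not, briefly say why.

invalid (encodes a value above U+10FFFF)

Leading byte 0xF4 = 11110100 → 4-byte form.
Payload = 0x115743, which exceeds U+10FFFF, the maximum Unicode code point. (Leading bytes F5–FF, or F4 followed by ≥ 0x90, are invalid.)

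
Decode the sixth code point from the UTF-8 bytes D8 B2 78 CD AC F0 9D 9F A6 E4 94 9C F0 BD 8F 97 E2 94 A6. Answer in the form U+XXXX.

Offset 0: leading byte 0xD8 = 11011000 → 2-byte char #1 = D8 B2.
Offset 2: leading byte 0x78 = 01111000 → 1-byte char #2 = 78.
Offset 3: leading byte 0xCD = 11001101 → 2-byte char #3 = CD AC.
Offset 5: leading byte 0xF0 = 11110000 → 4-byte char #4 = F0 9D 9F A6.
Offset 9: leading byte 0xE4 = 11100100 → 3-byte char #5 = E4 94 9C.
Offset 12: leading byte 0xF0 = 11110000 → 4-byte char #6 = F0 BD 8F 97.
Leading byte 0xF0 = 11110000 matches 11110xxx → 4-byte sequence.
Byte 1: 0xF0 = 11110000, payload 000 (3 bits).
Byte 2: 0xBD = 10111101 (10xxxxxx ✓), payload 111101.
Byte 3: 0x8F = 10001111 (10xxxxxx ✓), payload 001111.
Byte 4: 0x97 = 10010111 (10xxxxxx ✓), payload 010111.
Concatenate: 000111101001111010111 = 0x3D3D7 (21 bits → U+3D3D7).

U+3D3D7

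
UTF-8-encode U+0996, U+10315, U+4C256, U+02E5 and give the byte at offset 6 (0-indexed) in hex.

U+0996 → 3-byte form E0 A6 96 at offsets 0–2.
U+10315 → 4-byte form F0 90 8C 95 at offsets 3–6.
Offset 6 falls in char 2's range; it's byte 4 of F0 90 8C 95 = 0x95.

0x95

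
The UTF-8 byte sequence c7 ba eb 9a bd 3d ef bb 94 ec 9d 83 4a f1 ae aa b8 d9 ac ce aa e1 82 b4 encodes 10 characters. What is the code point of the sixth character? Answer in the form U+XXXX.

U+004A

Offset 0: leading byte 0xC7 = 11000111 → 2-byte char #1 = C7 BA.
Offset 2: leading byte 0xEB = 11101011 → 3-byte char #2 = EB 9A BD.
Offset 5: leading byte 0x3D = 00111101 → 1-byte char #3 = 3D.
Offset 6: leading byte 0xEF = 11101111 → 3-byte char #4 = EF BB 94.
Offset 9: leading byte 0xEC = 11101100 → 3-byte char #5 = EC 9D 83.
Offset 12: leading byte 0x4A = 01001010 → 1-byte char #6 = 4A.
Leading byte 0x4A = 01001010 matches 0xxxxxxx → 1-byte sequence.
Byte 1: 0x4A = 01001010, payload 1001010 (7 bits).
Concatenate: 1001010 = 0x4A (7 bits → U+004A).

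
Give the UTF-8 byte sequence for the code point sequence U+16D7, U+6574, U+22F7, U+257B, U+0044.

U+16D7: 3-byte form → E1 9B 97.
U+6574: 3-byte form → E6 95 B4.
U+22F7: 3-byte form → E2 8B B7.
U+257B: 3-byte form → E2 95 BB.
U+0044: 1-byte form → 44.
Concatenated (13 bytes): E1 9B 97 E6 95 B4 E2 8B B7 E2 95 BB 44.

E1 9B 97 E6 95 B4 E2 8B B7 E2 95 BB 44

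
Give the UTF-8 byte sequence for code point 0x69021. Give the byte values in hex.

U+69021 = 0x69021 = 430113 decimal. In range U+10000–U+10FFFF → 4-byte form: 11110xxx 10xxxxxx 10xxxxxx 10xxxxxx.
Binary (21 bits): 001101001000000100001.
Split 3+6+6+6: 001 | 101001 | 000000 | 100001.
Byte 1: 11110001 = 0xF1.
Byte 2: 10101001 = 0xA9.
Byte 3: 10000000 = 0x80.
Byte 4: 10100001 = 0xA1.

F1 A9 80 A1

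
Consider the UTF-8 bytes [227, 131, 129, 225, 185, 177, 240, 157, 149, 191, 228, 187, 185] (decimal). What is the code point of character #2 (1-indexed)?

Offset 0: leading byte 0xE3 = 11100011 → 3-byte char #1 = E3 83 81.
Offset 3: leading byte 0xE1 = 11100001 → 3-byte char #2 = E1 B9 B1.
Leading byte 0xE1 = 11100001 matches 1110xxxx → 3-byte sequence.
Byte 1: 0xE1 = 11100001, payload 0001 (4 bits).
Byte 2: 0xB9 = 10111001 (10xxxxxx ✓), payload 111001.
Byte 3: 0xB1 = 10110001 (10xxxxxx ✓), payload 110001.
Concatenate: 0001111001110001 = 0x1E71 (16 bits → U+1E71).

U+1E71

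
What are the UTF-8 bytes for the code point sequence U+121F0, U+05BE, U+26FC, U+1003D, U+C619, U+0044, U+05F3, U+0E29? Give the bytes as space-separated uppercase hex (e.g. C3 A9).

F0 92 87 B0 D6 BE E2 9B BC F0 90 80 BD EC 98 99 44 D7 B3 E0 B8 A9

U+121F0: 4-byte form → F0 92 87 B0.
U+05BE: 2-byte form → D6 BE.
U+26FC: 3-byte form → E2 9B BC.
U+1003D: 4-byte form → F0 90 80 BD.
U+C619: 3-byte form → EC 98 99.
U+0044: 1-byte form → 44.
U+05F3: 2-byte form → D7 B3.
U+0E29: 3-byte form → E0 B8 A9.
Concatenated (22 bytes): F0 92 87 B0 D6 BE E2 9B BC F0 90 80 BD EC 98 99 44 D7 B3 E0 B8 A9.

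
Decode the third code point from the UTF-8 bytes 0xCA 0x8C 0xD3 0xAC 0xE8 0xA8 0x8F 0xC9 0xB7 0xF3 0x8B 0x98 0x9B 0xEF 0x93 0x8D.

U+8A0F

Offset 0: leading byte 0xCA = 11001010 → 2-byte char #1 = CA 8C.
Offset 2: leading byte 0xD3 = 11010011 → 2-byte char #2 = D3 AC.
Offset 4: leading byte 0xE8 = 11101000 → 3-byte char #3 = E8 A8 8F.
Leading byte 0xE8 = 11101000 matches 1110xxxx → 3-byte sequence.
Byte 1: 0xE8 = 11101000, payload 1000 (4 bits).
Byte 2: 0xA8 = 10101000 (10xxxxxx ✓), payload 101000.
Byte 3: 0x8F = 10001111 (10xxxxxx ✓), payload 001111.
Concatenate: 1000101000001111 = 0x8A0F (16 bits → U+8A0F).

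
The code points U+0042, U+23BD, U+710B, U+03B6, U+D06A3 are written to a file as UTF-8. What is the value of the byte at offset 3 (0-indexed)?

U+0042 → 1-byte form 42 at offsets 0–0.
U+23BD → 3-byte form E2 8E BD at offsets 1–3.
Offset 3 falls in char 2's range; it's byte 3 of E2 8E BD = 0xBD.

0xBD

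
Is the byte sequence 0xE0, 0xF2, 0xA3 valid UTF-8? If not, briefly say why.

Leading byte 0xE0 = 11100000 → 3-byte form.
Byte 2 is 0xF2 = 11110010, which is not 10xxxxxx — expected a continuation byte.

invalid (non-continuation byte where continuation expected)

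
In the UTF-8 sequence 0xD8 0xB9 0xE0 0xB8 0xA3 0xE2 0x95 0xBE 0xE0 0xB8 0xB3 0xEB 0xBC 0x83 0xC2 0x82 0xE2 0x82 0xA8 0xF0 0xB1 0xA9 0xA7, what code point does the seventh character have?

Offset 0: leading byte 0xD8 = 11011000 → 2-byte char #1 = D8 B9.
Offset 2: leading byte 0xE0 = 11100000 → 3-byte char #2 = E0 B8 A3.
Offset 5: leading byte 0xE2 = 11100010 → 3-byte char #3 = E2 95 BE.
Offset 8: leading byte 0xE0 = 11100000 → 3-byte char #4 = E0 B8 B3.
Offset 11: leading byte 0xEB = 11101011 → 3-byte char #5 = EB BC 83.
Offset 14: leading byte 0xC2 = 11000010 → 2-byte char #6 = C2 82.
Offset 16: leading byte 0xE2 = 11100010 → 3-byte char #7 = E2 82 A8.
Leading byte 0xE2 = 11100010 matches 1110xxxx → 3-byte sequence.
Byte 1: 0xE2 = 11100010, payload 0010 (4 bits).
Byte 2: 0x82 = 10000010 (10xxxxxx ✓), payload 000010.
Byte 3: 0xA8 = 10101000 (10xxxxxx ✓), payload 101000.
Concatenate: 0010000010101000 = 0x20A8 (16 bits → U+20A8).

U+20A8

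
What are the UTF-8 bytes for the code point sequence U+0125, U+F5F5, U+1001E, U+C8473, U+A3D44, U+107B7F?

C4 A5 EF 97 B5 F0 90 80 9E F3 88 91 B3 F2 A3 B5 84 F4 87 AD BF

U+0125: 2-byte form → C4 A5.
U+F5F5: 3-byte form → EF 97 B5.
U+1001E: 4-byte form → F0 90 80 9E.
U+C8473: 4-byte form → F3 88 91 B3.
U+A3D44: 4-byte form → F2 A3 B5 84.
U+107B7F: 4-byte form → F4 87 AD BF.
Concatenated (21 bytes): C4 A5 EF 97 B5 F0 90 80 9E F3 88 91 B3 F2 A3 B5 84 F4 87 AD BF.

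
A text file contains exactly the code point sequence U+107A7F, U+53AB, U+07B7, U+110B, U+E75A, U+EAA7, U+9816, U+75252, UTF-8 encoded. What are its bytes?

F4 87 A9 BF E5 8E AB DE B7 E1 84 8B EE 9D 9A EE AA A7 E9 A0 96 F1 B5 89 92

U+107A7F: 4-byte form → F4 87 A9 BF.
U+53AB: 3-byte form → E5 8E AB.
U+07B7: 2-byte form → DE B7.
U+110B: 3-byte form → E1 84 8B.
U+E75A: 3-byte form → EE 9D 9A.
U+EAA7: 3-byte form → EE AA A7.
U+9816: 3-byte form → E9 A0 96.
U+75252: 4-byte form → F1 B5 89 92.
Concatenated (25 bytes): F4 87 A9 BF E5 8E AB DE B7 E1 84 8B EE 9D 9A EE AA A7 E9 A0 96 F1 B5 89 92.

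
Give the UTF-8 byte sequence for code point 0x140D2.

U+140D2 = 0x140D2 = 82130 decimal. In range U+10000–U+10FFFF → 4-byte form: 11110xxx 10xxxxxx 10xxxxxx 10xxxxxx.
Binary (21 bits): 000010100000011010010.
Split 3+6+6+6: 000 | 010100 | 000011 | 010010.
Byte 1: 11110000 = 0xF0.
Byte 2: 10010100 = 0x94.
Byte 3: 10000011 = 0x83.
Byte 4: 10010010 = 0x92.

F0 94 83 92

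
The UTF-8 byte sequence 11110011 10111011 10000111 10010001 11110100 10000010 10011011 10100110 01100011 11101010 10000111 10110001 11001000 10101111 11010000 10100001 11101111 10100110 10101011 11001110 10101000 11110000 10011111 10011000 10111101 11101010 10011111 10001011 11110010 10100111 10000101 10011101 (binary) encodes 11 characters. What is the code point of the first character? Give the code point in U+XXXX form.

Offset 0: leading byte 0xF3 = 11110011 → 4-byte char #1 = F3 BB 87 91.
Leading byte 0xF3 = 11110011 matches 11110xxx → 4-byte sequence.
Byte 1: 0xF3 = 11110011, payload 011 (3 bits).
Byte 2: 0xBB = 10111011 (10xxxxxx ✓), payload 111011.
Byte 3: 0x87 = 10000111 (10xxxxxx ✓), payload 000111.
Byte 4: 0x91 = 10010001 (10xxxxxx ✓), payload 010001.
Concatenate: 011111011000111010001 = 0xFB1D1 (21 bits → U+FB1D1).

U+FB1D1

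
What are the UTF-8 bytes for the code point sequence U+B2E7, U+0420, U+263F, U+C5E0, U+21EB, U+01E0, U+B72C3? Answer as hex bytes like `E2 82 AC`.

EB 8B A7 D0 A0 E2 98 BF EC 97 A0 E2 87 AB C7 A0 F2 B7 8B 83

U+B2E7: 3-byte form → EB 8B A7.
U+0420: 2-byte form → D0 A0.
U+263F: 3-byte form → E2 98 BF.
U+C5E0: 3-byte form → EC 97 A0.
U+21EB: 3-byte form → E2 87 AB.
U+01E0: 2-byte form → C7 A0.
U+B72C3: 4-byte form → F2 B7 8B 83.
Concatenated (20 bytes): EB 8B A7 D0 A0 E2 98 BF EC 97 A0 E2 87 AB C7 A0 F2 B7 8B 83.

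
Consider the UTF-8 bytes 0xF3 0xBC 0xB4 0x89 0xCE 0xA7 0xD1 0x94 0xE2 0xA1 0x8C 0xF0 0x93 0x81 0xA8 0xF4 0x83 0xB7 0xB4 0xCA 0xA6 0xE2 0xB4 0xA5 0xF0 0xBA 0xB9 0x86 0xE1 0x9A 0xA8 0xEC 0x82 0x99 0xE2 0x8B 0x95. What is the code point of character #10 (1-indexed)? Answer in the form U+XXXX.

U+16A8

Offset 0: leading byte 0xF3 = 11110011 → 4-byte char #1 = F3 BC B4 89.
Offset 4: leading byte 0xCE = 11001110 → 2-byte char #2 = CE A7.
Offset 6: leading byte 0xD1 = 11010001 → 2-byte char #3 = D1 94.
Offset 8: leading byte 0xE2 = 11100010 → 3-byte char #4 = E2 A1 8C.
Offset 11: leading byte 0xF0 = 11110000 → 4-byte char #5 = F0 93 81 A8.
Offset 15: leading byte 0xF4 = 11110100 → 4-byte char #6 = F4 83 B7 B4.
Offset 19: leading byte 0xCA = 11001010 → 2-byte char #7 = CA A6.
Offset 21: leading byte 0xE2 = 11100010 → 3-byte char #8 = E2 B4 A5.
Offset 24: leading byte 0xF0 = 11110000 → 4-byte char #9 = F0 BA B9 86.
Offset 28: leading byte 0xE1 = 11100001 → 3-byte char #10 = E1 9A A8.
Leading byte 0xE1 = 11100001 matches 1110xxxx → 3-byte sequence.
Byte 1: 0xE1 = 11100001, payload 0001 (4 bits).
Byte 2: 0x9A = 10011010 (10xxxxxx ✓), payload 011010.
Byte 3: 0xA8 = 10101000 (10xxxxxx ✓), payload 101000.
Concatenate: 0001011010101000 = 0x16A8 (16 bits → U+16A8).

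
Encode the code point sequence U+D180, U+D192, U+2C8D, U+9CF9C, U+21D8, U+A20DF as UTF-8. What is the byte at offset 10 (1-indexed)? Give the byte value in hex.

0xF2

1-indexed offset 10 is 0-indexed offset 9.
U+D180 → 3-byte form ED 86 80 at offsets 0–2.
U+D192 → 3-byte form ED 86 92 at offsets 3–5.
U+2C8D → 3-byte form E2 B2 8D at offsets 6–8.
U+9CF9C → 4-byte form F2 9C BE 9C at offsets 9–12.
Offset 9 falls in char 4's range; it's byte 1 of F2 9C BE 9C = 0xF2.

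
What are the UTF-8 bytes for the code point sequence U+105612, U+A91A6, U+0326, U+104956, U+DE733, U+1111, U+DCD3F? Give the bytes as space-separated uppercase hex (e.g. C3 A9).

F4 85 98 92 F2 A9 86 A6 CC A6 F4 84 A5 96 F3 9E 9C B3 E1 84 91 F3 9C B4 BF

U+105612: 4-byte form → F4 85 98 92.
U+A91A6: 4-byte form → F2 A9 86 A6.
U+0326: 2-byte form → CC A6.
U+104956: 4-byte form → F4 84 A5 96.
U+DE733: 4-byte form → F3 9E 9C B3.
U+1111: 3-byte form → E1 84 91.
U+DCD3F: 4-byte form → F3 9C B4 BF.
Concatenated (25 bytes): F4 85 98 92 F2 A9 86 A6 CC A6 F4 84 A5 96 F3 9E 9C B3 E1 84 91 F3 9C B4 BF.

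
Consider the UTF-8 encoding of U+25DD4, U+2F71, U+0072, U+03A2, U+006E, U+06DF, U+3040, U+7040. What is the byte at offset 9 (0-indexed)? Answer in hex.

0xA2

U+25DD4 → 4-byte form F0 A5 B7 94 at offsets 0–3.
U+2F71 → 3-byte form E2 BD B1 at offsets 4–6.
U+0072 → 1-byte form 72 at offsets 7–7.
U+03A2 → 2-byte form CE A2 at offsets 8–9.
Offset 9 falls in char 4's range; it's byte 2 of CE A2 = 0xA2.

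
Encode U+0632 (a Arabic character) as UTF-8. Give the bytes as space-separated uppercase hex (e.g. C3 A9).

D8 B2

U+0632 = 0x632 = 1586 decimal. In range U+0080–U+07FF → 2-byte form: 110xxxxx 10xxxxxx.
Binary (11 bits): 11000110010.
Split 5+6: 11000 | 110010.
Byte 1: 11011000 = 0xD8.
Byte 2: 10110010 = 0xB2.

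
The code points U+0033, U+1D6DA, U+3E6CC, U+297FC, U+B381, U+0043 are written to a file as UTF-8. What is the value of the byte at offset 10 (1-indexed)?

0xF0

1-indexed offset 10 is 0-indexed offset 9.
U+0033 → 1-byte form 33 at offsets 0–0.
U+1D6DA → 4-byte form F0 9D 9B 9A at offsets 1–4.
U+3E6CC → 4-byte form F0 BE 9B 8C at offsets 5–8.
U+297FC → 4-byte form F0 A9 9F BC at offsets 9–12.
Offset 9 falls in char 4's range; it's byte 1 of F0 A9 9F BC = 0xF0.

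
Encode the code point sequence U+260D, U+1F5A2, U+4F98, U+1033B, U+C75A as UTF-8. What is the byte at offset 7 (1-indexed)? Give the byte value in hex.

1-indexed offset 7 is 0-indexed offset 6.
U+260D → 3-byte form E2 98 8D at offsets 0–2.
U+1F5A2 → 4-byte form F0 9F 96 A2 at offsets 3–6.
Offset 6 falls in char 2's range; it's byte 4 of F0 9F 96 A2 = 0xA2.

0xA2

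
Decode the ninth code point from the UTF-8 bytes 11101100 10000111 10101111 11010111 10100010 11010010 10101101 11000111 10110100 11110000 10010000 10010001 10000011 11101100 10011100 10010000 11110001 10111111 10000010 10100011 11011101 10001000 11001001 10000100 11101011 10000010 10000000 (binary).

Offset 0: leading byte 0xEC = 11101100 → 3-byte char #1 = EC 87 AF.
Offset 3: leading byte 0xD7 = 11010111 → 2-byte char #2 = D7 A2.
Offset 5: leading byte 0xD2 = 11010010 → 2-byte char #3 = D2 AD.
Offset 7: leading byte 0xC7 = 11000111 → 2-byte char #4 = C7 B4.
Offset 9: leading byte 0xF0 = 11110000 → 4-byte char #5 = F0 90 91 83.
Offset 13: leading byte 0xEC = 11101100 → 3-byte char #6 = EC 9C 90.
Offset 16: leading byte 0xF1 = 11110001 → 4-byte char #7 = F1 BF 82 A3.
Offset 20: leading byte 0xDD = 11011101 → 2-byte char #8 = DD 88.
Offset 22: leading byte 0xC9 = 11001001 → 2-byte char #9 = C9 84.
Leading byte 0xC9 = 11001001 matches 110xxxxx → 2-byte sequence.
Byte 1: 0xC9 = 11001001, payload 01001 (5 bits).
Byte 2: 0x84 = 10000100 (10xxxxxx ✓), payload 000100.
Concatenate: 01001000100 = 0x244 (11 bits → U+0244).

U+0244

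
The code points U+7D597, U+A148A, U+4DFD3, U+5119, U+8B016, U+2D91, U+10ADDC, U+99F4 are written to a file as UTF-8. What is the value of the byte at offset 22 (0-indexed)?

0xF4

U+7D597 → 4-byte form F1 BD 96 97 at offsets 0–3.
U+A148A → 4-byte form F2 A1 92 8A at offsets 4–7.
U+4DFD3 → 4-byte form F1 8D BF 93 at offsets 8–11.
U+5119 → 3-byte form E5 84 99 at offsets 12–14.
U+8B016 → 4-byte form F2 8B 80 96 at offsets 15–18.
U+2D91 → 3-byte form E2 B6 91 at offsets 19–21.
U+10ADDC → 4-byte form F4 8A B7 9C at offsets 22–25.
Offset 22 falls in char 7's range; it's byte 1 of F4 8A B7 9C = 0xF4.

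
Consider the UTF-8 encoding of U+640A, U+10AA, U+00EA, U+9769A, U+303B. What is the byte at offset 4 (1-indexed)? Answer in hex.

1-indexed offset 4 is 0-indexed offset 3.
U+640A → 3-byte form E6 90 8A at offsets 0–2.
U+10AA → 3-byte form E1 82 AA at offsets 3–5.
Offset 3 falls in char 2's range; it's byte 1 of E1 82 AA = 0xE1.

0xE1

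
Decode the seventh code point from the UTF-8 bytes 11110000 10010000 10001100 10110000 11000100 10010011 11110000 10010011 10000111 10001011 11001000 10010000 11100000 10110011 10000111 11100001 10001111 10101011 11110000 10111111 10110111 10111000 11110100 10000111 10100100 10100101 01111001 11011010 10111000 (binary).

U+3FDF8

Offset 0: leading byte 0xF0 = 11110000 → 4-byte char #1 = F0 90 8C B0.
Offset 4: leading byte 0xC4 = 11000100 → 2-byte char #2 = C4 93.
Offset 6: leading byte 0xF0 = 11110000 → 4-byte char #3 = F0 93 87 8B.
Offset 10: leading byte 0xC8 = 11001000 → 2-byte char #4 = C8 90.
Offset 12: leading byte 0xE0 = 11100000 → 3-byte char #5 = E0 B3 87.
Offset 15: leading byte 0xE1 = 11100001 → 3-byte char #6 = E1 8F AB.
Offset 18: leading byte 0xF0 = 11110000 → 4-byte char #7 = F0 BF B7 B8.
Leading byte 0xF0 = 11110000 matches 11110xxx → 4-byte sequence.
Byte 1: 0xF0 = 11110000, payload 000 (3 bits).
Byte 2: 0xBF = 10111111 (10xxxxxx ✓), payload 111111.
Byte 3: 0xB7 = 10110111 (10xxxxxx ✓), payload 110111.
Byte 4: 0xB8 = 10111000 (10xxxxxx ✓), payload 111000.
Concatenate: 000111111110111111000 = 0x3FDF8 (21 bits → U+3FDF8).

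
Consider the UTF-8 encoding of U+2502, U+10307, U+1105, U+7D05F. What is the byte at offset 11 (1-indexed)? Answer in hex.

1-indexed offset 11 is 0-indexed offset 10.
U+2502 → 3-byte form E2 94 82 at offsets 0–2.
U+10307 → 4-byte form F0 90 8C 87 at offsets 3–6.
U+1105 → 3-byte form E1 84 85 at offsets 7–9.
U+7D05F → 4-byte form F1 BD 81 9F at offsets 10–13.
Offset 10 falls in char 4's range; it's byte 1 of F1 BD 81 9F = 0xF1.

0xF1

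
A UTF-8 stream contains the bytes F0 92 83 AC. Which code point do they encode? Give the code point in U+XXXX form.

U+120EC

Leading byte 0xF0 = 11110000 matches 11110xxx → 4-byte sequence.
Byte 1: 0xF0 = 11110000, payload 000 (3 bits).
Byte 2: 0x92 = 10010010 (10xxxxxx ✓), payload 010010.
Byte 3: 0x83 = 10000011 (10xxxxxx ✓), payload 000011.
Byte 4: 0xAC = 10101100 (10xxxxxx ✓), payload 101100.
Concatenate: 000010010000011101100 = 0x120EC (21 bits → U+120EC).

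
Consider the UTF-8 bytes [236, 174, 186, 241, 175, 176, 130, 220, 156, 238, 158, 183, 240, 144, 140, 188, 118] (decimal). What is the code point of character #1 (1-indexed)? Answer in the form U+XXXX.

U+CBBA

Offset 0: leading byte 0xEC = 11101100 → 3-byte char #1 = EC AE BA.
Leading byte 0xEC = 11101100 matches 1110xxxx → 3-byte sequence.
Byte 1: 0xEC = 11101100, payload 1100 (4 bits).
Byte 2: 0xAE = 10101110 (10xxxxxx ✓), payload 101110.
Byte 3: 0xBA = 10111010 (10xxxxxx ✓), payload 111010.
Concatenate: 1100101110111010 = 0xCBBA (16 bits → U+CBBA).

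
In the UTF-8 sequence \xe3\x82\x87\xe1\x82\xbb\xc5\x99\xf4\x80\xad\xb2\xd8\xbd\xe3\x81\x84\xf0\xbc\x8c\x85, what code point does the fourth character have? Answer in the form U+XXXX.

U+100B72

Offset 0: leading byte 0xE3 = 11100011 → 3-byte char #1 = E3 82 87.
Offset 3: leading byte 0xE1 = 11100001 → 3-byte char #2 = E1 82 BB.
Offset 6: leading byte 0xC5 = 11000101 → 2-byte char #3 = C5 99.
Offset 8: leading byte 0xF4 = 11110100 → 4-byte char #4 = F4 80 AD B2.
Leading byte 0xF4 = 11110100 matches 11110xxx → 4-byte sequence.
Byte 1: 0xF4 = 11110100, payload 100 (3 bits).
Byte 2: 0x80 = 10000000 (10xxxxxx ✓), payload 000000.
Byte 3: 0xAD = 10101101 (10xxxxxx ✓), payload 101101.
Byte 4: 0xB2 = 10110010 (10xxxxxx ✓), payload 110010.
Concatenate: 100000000101101110010 = 0x100B72 (21 bits → U+100B72).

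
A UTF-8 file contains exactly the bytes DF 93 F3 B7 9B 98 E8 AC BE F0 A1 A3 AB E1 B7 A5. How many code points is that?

Byte at offset 0: 0xDF = 11011111 → 2-byte char (#1). Advance 2.
Byte at offset 2: 0xF3 = 11110011 → 4-byte char (#2). Advance 4.
Byte at offset 6: 0xE8 = 11101000 → 3-byte char (#3). Advance 3.
Byte at offset 9: 0xF0 = 11110000 → 4-byte char (#4). Advance 4.
Byte at offset 13: 0xE1 = 11100001 → 3-byte char (#5). Advance 3.
Reached end at offset 16 after 5 code points.

5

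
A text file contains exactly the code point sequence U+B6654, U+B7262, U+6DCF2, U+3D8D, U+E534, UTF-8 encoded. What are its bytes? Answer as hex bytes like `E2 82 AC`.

U+B6654: 4-byte form → F2 B6 99 94.
U+B7262: 4-byte form → F2 B7 89 A2.
U+6DCF2: 4-byte form → F1 AD B3 B2.
U+3D8D: 3-byte form → E3 B6 8D.
U+E534: 3-byte form → EE 94 B4.
Concatenated (18 bytes): F2 B6 99 94 F2 B7 89 A2 F1 AD B3 B2 E3 B6 8D EE 94 B4.

F2 B6 99 94 F2 B7 89 A2 F1 AD B3 B2 E3 B6 8D EE 94 B4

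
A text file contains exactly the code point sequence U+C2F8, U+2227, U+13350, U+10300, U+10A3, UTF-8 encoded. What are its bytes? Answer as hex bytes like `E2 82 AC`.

EC 8B B8 E2 88 A7 F0 93 8D 90 F0 90 8C 80 E1 82 A3

U+C2F8: 3-byte form → EC 8B B8.
U+2227: 3-byte form → E2 88 A7.
U+13350: 4-byte form → F0 93 8D 90.
U+10300: 4-byte form → F0 90 8C 80.
U+10A3: 3-byte form → E1 82 A3.
Concatenated (17 bytes): EC 8B B8 E2 88 A7 F0 93 8D 90 F0 90 8C 80 E1 82 A3.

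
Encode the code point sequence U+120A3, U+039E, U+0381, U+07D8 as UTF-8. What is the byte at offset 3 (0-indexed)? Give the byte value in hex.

0xA3

U+120A3 → 4-byte form F0 92 82 A3 at offsets 0–3.
Offset 3 falls in char 1's range; it's byte 4 of F0 92 82 A3 = 0xA3.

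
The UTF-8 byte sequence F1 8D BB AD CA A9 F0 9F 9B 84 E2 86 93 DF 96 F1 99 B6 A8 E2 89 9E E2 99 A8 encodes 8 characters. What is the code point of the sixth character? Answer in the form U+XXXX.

Offset 0: leading byte 0xF1 = 11110001 → 4-byte char #1 = F1 8D BB AD.
Offset 4: leading byte 0xCA = 11001010 → 2-byte char #2 = CA A9.
Offset 6: leading byte 0xF0 = 11110000 → 4-byte char #3 = F0 9F 9B 84.
Offset 10: leading byte 0xE2 = 11100010 → 3-byte char #4 = E2 86 93.
Offset 13: leading byte 0xDF = 11011111 → 2-byte char #5 = DF 96.
Offset 15: leading byte 0xF1 = 11110001 → 4-byte char #6 = F1 99 B6 A8.
Leading byte 0xF1 = 11110001 matches 11110xxx → 4-byte sequence.
Byte 1: 0xF1 = 11110001, payload 001 (3 bits).
Byte 2: 0x99 = 10011001 (10xxxxxx ✓), payload 011001.
Byte 3: 0xB6 = 10110110 (10xxxxxx ✓), payload 110110.
Byte 4: 0xA8 = 10101000 (10xxxxxx ✓), payload 101000.
Concatenate: 001011001110110101000 = 0x59DA8 (21 bits → U+59DA8).

U+59DA8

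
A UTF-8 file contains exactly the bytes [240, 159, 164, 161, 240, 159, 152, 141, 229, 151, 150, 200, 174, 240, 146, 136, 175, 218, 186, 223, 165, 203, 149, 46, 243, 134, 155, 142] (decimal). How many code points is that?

Byte at offset 0: 0xF0 = 11110000 → 4-byte char (#1). Advance 4.
Byte at offset 4: 0xF0 = 11110000 → 4-byte char (#2). Advance 4.
Byte at offset 8: 0xE5 = 11100101 → 3-byte char (#3). Advance 3.
Byte at offset 11: 0xC8 = 11001000 → 2-byte char (#4). Advance 2.
Byte at offset 13: 0xF0 = 11110000 → 4-byte char (#5). Advance 4.
Byte at offset 17: 0xDA = 11011010 → 2-byte char (#6). Advance 2.
Byte at offset 19: 0xDF = 11011111 → 2-byte char (#7). Advance 2.
Byte at offset 21: 0xCB = 11001011 → 2-byte char (#8). Advance 2.
Byte at offset 23: 0x2E = 00101110 → 1-byte char (#9). Advance 1.
Byte at offset 24: 0xF3 = 11110011 → 4-byte char (#10). Advance 4.
Reached end at offset 28 after 10 code points.

10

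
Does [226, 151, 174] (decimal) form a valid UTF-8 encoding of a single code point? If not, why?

Leading byte 0xE2 = 11100010 → 3-byte form.
Continuation bytes 0x97=10010111, 0xAE=10101110 all match 10xxxxxx.
Decoded value 0x25EE is ≥ 0x800 (shortest form) and not a surrogate.

valid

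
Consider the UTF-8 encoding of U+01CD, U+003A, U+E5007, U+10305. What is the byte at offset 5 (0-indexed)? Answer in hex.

0x80

U+01CD → 2-byte form C7 8D at offsets 0–1.
U+003A → 1-byte form 3A at offsets 2–2.
U+E5007 → 4-byte form F3 A5 80 87 at offsets 3–6.
Offset 5 falls in char 3's range; it's byte 3 of F3 A5 80 87 = 0x80.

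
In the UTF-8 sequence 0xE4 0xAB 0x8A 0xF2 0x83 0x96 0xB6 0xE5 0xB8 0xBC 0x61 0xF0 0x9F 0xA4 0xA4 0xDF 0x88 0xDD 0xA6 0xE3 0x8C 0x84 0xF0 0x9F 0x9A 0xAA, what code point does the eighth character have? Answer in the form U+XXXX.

Offset 0: leading byte 0xE4 = 11100100 → 3-byte char #1 = E4 AB 8A.
Offset 3: leading byte 0xF2 = 11110010 → 4-byte char #2 = F2 83 96 B6.
Offset 7: leading byte 0xE5 = 11100101 → 3-byte char #3 = E5 B8 BC.
Offset 10: leading byte 0x61 = 01100001 → 1-byte char #4 = 61.
Offset 11: leading byte 0xF0 = 11110000 → 4-byte char #5 = F0 9F A4 A4.
Offset 15: leading byte 0xDF = 11011111 → 2-byte char #6 = DF 88.
Offset 17: leading byte 0xDD = 11011101 → 2-byte char #7 = DD A6.
Offset 19: leading byte 0xE3 = 11100011 → 3-byte char #8 = E3 8C 84.
Leading byte 0xE3 = 11100011 matches 1110xxxx → 3-byte sequence.
Byte 1: 0xE3 = 11100011, payload 0011 (4 bits).
Byte 2: 0x8C = 10001100 (10xxxxxx ✓), payload 001100.
Byte 3: 0x84 = 10000100 (10xxxxxx ✓), payload 000100.
Concatenate: 0011001100000100 = 0x3304 (16 bits → U+3304).

U+3304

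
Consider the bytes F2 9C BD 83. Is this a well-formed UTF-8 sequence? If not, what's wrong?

Leading byte 0xF2 = 11110010 → 4-byte form.
Continuation bytes 0x9C=10011100, 0xBD=10111101, 0x83=10000011 all match 10xxxxxx.
Decoded value 0x9CF43 is ≥ 0x10000 (shortest form) and not a surrogate.

valid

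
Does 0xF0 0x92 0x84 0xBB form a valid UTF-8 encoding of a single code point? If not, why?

valid

Leading byte 0xF0 = 11110000 → 4-byte form.
Continuation bytes 0x92=10010010, 0x84=10000100, 0xBB=10111011 all match 10xxxxxx.
Decoded value 0x1213B is ≥ 0x10000 (shortest form) and not a surrogate.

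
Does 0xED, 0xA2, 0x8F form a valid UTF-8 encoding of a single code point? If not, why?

invalid (encodes a surrogate (U+D800–U+DFFF))

Structurally a 3-byte sequence; payload = 0xD88F.
But 0xD88F is in U+D800–U+DFFF, the surrogate range. Surrogates are not Unicode scalar values and are forbidden in UTF-8.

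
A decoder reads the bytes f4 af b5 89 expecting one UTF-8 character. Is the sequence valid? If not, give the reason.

invalid (encodes a value above U+10FFFF)

Leading byte 0xF4 = 11110100 → 4-byte form.
Payload = 0x12FD49, which exceeds U+10FFFF, the maximum Unicode code point. (Leading bytes F5–FF, or F4 followed by ≥ 0x90, are invalid.)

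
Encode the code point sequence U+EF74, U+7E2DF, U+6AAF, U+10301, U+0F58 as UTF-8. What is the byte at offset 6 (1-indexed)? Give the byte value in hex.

1-indexed offset 6 is 0-indexed offset 5.
U+EF74 → 3-byte form EE BD B4 at offsets 0–2.
U+7E2DF → 4-byte form F1 BE 8B 9F at offsets 3–6.
Offset 5 falls in char 2's range; it's byte 3 of F1 BE 8B 9F = 0x8B.

0x8B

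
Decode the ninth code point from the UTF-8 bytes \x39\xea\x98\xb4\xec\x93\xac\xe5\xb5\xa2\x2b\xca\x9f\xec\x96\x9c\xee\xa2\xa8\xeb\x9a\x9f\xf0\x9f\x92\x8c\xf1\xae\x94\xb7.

U+B69F

Offset 0: leading byte 0x39 = 00111001 → 1-byte char #1 = 39.
Offset 1: leading byte 0xEA = 11101010 → 3-byte char #2 = EA 98 B4.
Offset 4: leading byte 0xEC = 11101100 → 3-byte char #3 = EC 93 AC.
Offset 7: leading byte 0xE5 = 11100101 → 3-byte char #4 = E5 B5 A2.
Offset 10: leading byte 0x2B = 00101011 → 1-byte char #5 = 2B.
Offset 11: leading byte 0xCA = 11001010 → 2-byte char #6 = CA 9F.
Offset 13: leading byte 0xEC = 11101100 → 3-byte char #7 = EC 96 9C.
Offset 16: leading byte 0xEE = 11101110 → 3-byte char #8 = EE A2 A8.
Offset 19: leading byte 0xEB = 11101011 → 3-byte char #9 = EB 9A 9F.
Leading byte 0xEB = 11101011 matches 1110xxxx → 3-byte sequence.
Byte 1: 0xEB = 11101011, payload 1011 (4 bits).
Byte 2: 0x9A = 10011010 (10xxxxxx ✓), payload 011010.
Byte 3: 0x9F = 10011111 (10xxxxxx ✓), payload 011111.
Concatenate: 1011011010011111 = 0xB69F (16 bits → U+B69F).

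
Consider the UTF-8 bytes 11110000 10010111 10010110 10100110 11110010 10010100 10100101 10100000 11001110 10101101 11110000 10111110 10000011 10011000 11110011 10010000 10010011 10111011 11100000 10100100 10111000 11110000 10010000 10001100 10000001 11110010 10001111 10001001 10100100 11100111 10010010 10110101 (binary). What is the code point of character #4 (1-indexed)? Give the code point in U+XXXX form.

U+3E0D8

Offset 0: leading byte 0xF0 = 11110000 → 4-byte char #1 = F0 97 96 A6.
Offset 4: leading byte 0xF2 = 11110010 → 4-byte char #2 = F2 94 A5 A0.
Offset 8: leading byte 0xCE = 11001110 → 2-byte char #3 = CE AD.
Offset 10: leading byte 0xF0 = 11110000 → 4-byte char #4 = F0 BE 83 98.
Leading byte 0xF0 = 11110000 matches 11110xxx → 4-byte sequence.
Byte 1: 0xF0 = 11110000, payload 000 (3 bits).
Byte 2: 0xBE = 10111110 (10xxxxxx ✓), payload 111110.
Byte 3: 0x83 = 10000011 (10xxxxxx ✓), payload 000011.
Byte 4: 0x98 = 10011000 (10xxxxxx ✓), payload 011000.
Concatenate: 000111110000011011000 = 0x3E0D8 (21 bits → U+3E0D8).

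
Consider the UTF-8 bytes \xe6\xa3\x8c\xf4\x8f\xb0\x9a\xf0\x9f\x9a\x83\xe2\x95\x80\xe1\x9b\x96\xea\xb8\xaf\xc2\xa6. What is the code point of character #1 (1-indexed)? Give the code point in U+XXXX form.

Offset 0: leading byte 0xE6 = 11100110 → 3-byte char #1 = E6 A3 8C.
Leading byte 0xE6 = 11100110 matches 1110xxxx → 3-byte sequence.
Byte 1: 0xE6 = 11100110, payload 0110 (4 bits).
Byte 2: 0xA3 = 10100011 (10xxxxxx ✓), payload 100011.
Byte 3: 0x8C = 10001100 (10xxxxxx ✓), payload 001100.
Concatenate: 0110100011001100 = 0x68CC (16 bits → U+68CC).

U+68CC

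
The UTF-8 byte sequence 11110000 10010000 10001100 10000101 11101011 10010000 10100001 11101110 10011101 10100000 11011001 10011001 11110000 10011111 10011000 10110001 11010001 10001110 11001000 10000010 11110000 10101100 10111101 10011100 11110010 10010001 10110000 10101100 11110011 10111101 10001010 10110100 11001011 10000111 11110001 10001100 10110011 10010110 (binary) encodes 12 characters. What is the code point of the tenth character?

Offset 0: leading byte 0xF0 = 11110000 → 4-byte char #1 = F0 90 8C 85.
Offset 4: leading byte 0xEB = 11101011 → 3-byte char #2 = EB 90 A1.
Offset 7: leading byte 0xEE = 11101110 → 3-byte char #3 = EE 9D A0.
Offset 10: leading byte 0xD9 = 11011001 → 2-byte char #4 = D9 99.
Offset 12: leading byte 0xF0 = 11110000 → 4-byte char #5 = F0 9F 98 B1.
Offset 16: leading byte 0xD1 = 11010001 → 2-byte char #6 = D1 8E.
Offset 18: leading byte 0xC8 = 11001000 → 2-byte char #7 = C8 82.
Offset 20: leading byte 0xF0 = 11110000 → 4-byte char #8 = F0 AC BD 9C.
Offset 24: leading byte 0xF2 = 11110010 → 4-byte char #9 = F2 91 B0 AC.
Offset 28: leading byte 0xF3 = 11110011 → 4-byte char #10 = F3 BD 8A B4.
Leading byte 0xF3 = 11110011 matches 11110xxx → 4-byte sequence.
Byte 1: 0xF3 = 11110011, payload 011 (3 bits).
Byte 2: 0xBD = 10111101 (10xxxxxx ✓), payload 111101.
Byte 3: 0x8A = 10001010 (10xxxxxx ✓), payload 001010.
Byte 4: 0xB4 = 10110100 (10xxxxxx ✓), payload 110100.
Concatenate: 011111101001010110100 = 0xFD2B4 (21 bits → U+FD2B4).

U+FD2B4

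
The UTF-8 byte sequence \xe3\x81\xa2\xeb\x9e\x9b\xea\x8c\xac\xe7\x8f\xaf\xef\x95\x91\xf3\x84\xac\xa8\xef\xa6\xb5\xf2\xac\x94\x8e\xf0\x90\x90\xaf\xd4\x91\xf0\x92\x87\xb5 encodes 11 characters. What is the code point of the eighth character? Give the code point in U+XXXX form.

Offset 0: leading byte 0xE3 = 11100011 → 3-byte char #1 = E3 81 A2.
Offset 3: leading byte 0xEB = 11101011 → 3-byte char #2 = EB 9E 9B.
Offset 6: leading byte 0xEA = 11101010 → 3-byte char #3 = EA 8C AC.
Offset 9: leading byte 0xE7 = 11100111 → 3-byte char #4 = E7 8F AF.
Offset 12: leading byte 0xEF = 11101111 → 3-byte char #5 = EF 95 91.
Offset 15: leading byte 0xF3 = 11110011 → 4-byte char #6 = F3 84 AC A8.
Offset 19: leading byte 0xEF = 11101111 → 3-byte char #7 = EF A6 B5.
Offset 22: leading byte 0xF2 = 11110010 → 4-byte char #8 = F2 AC 94 8E.
Leading byte 0xF2 = 11110010 matches 11110xxx → 4-byte sequence.
Byte 1: 0xF2 = 11110010, payload 010 (3 bits).
Byte 2: 0xAC = 10101100 (10xxxxxx ✓), payload 101100.
Byte 3: 0x94 = 10010100 (10xxxxxx ✓), payload 010100.
Byte 4: 0x8E = 10001110 (10xxxxxx ✓), payload 001110.
Concatenate: 010101100010100001110 = 0xAC50E (21 bits → U+AC50E).

U+AC50E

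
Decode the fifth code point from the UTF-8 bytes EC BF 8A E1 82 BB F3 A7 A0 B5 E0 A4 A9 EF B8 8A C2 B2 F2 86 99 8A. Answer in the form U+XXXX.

Offset 0: leading byte 0xEC = 11101100 → 3-byte char #1 = EC BF 8A.
Offset 3: leading byte 0xE1 = 11100001 → 3-byte char #2 = E1 82 BB.
Offset 6: leading byte 0xF3 = 11110011 → 4-byte char #3 = F3 A7 A0 B5.
Offset 10: leading byte 0xE0 = 11100000 → 3-byte char #4 = E0 A4 A9.
Offset 13: leading byte 0xEF = 11101111 → 3-byte char #5 = EF B8 8A.
Leading byte 0xEF = 11101111 matches 1110xxxx → 3-byte sequence.
Byte 1: 0xEF = 11101111, payload 1111 (4 bits).
Byte 2: 0xB8 = 10111000 (10xxxxxx ✓), payload 111000.
Byte 3: 0x8A = 10001010 (10xxxxxx ✓), payload 001010.
Concatenate: 1111111000001010 = 0xFE0A (16 bits → U+FE0A).

U+FE0A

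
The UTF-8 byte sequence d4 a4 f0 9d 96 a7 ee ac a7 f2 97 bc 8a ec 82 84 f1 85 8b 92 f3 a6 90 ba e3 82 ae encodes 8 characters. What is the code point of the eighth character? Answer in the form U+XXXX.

Offset 0: leading byte 0xD4 = 11010100 → 2-byte char #1 = D4 A4.
Offset 2: leading byte 0xF0 = 11110000 → 4-byte char #2 = F0 9D 96 A7.
Offset 6: leading byte 0xEE = 11101110 → 3-byte char #3 = EE AC A7.
Offset 9: leading byte 0xF2 = 11110010 → 4-byte char #4 = F2 97 BC 8A.
Offset 13: leading byte 0xEC = 11101100 → 3-byte char #5 = EC 82 84.
Offset 16: leading byte 0xF1 = 11110001 → 4-byte char #6 = F1 85 8B 92.
Offset 20: leading byte 0xF3 = 11110011 → 4-byte char #7 = F3 A6 90 BA.
Offset 24: leading byte 0xE3 = 11100011 → 3-byte char #8 = E3 82 AE.
Leading byte 0xE3 = 11100011 matches 1110xxxx → 3-byte sequence.
Byte 1: 0xE3 = 11100011, payload 0011 (4 bits).
Byte 2: 0x82 = 10000010 (10xxxxxx ✓), payload 000010.
Byte 3: 0xAE = 10101110 (10xxxxxx ✓), payload 101110.
Concatenate: 0011000010101110 = 0x30AE (16 bits → U+30AE).

U+30AE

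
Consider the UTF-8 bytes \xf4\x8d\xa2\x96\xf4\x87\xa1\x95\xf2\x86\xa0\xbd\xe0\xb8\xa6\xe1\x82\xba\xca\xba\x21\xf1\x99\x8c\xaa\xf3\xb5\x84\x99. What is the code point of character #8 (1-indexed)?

U+5932A

Offset 0: leading byte 0xF4 = 11110100 → 4-byte char #1 = F4 8D A2 96.
Offset 4: leading byte 0xF4 = 11110100 → 4-byte char #2 = F4 87 A1 95.
Offset 8: leading byte 0xF2 = 11110010 → 4-byte char #3 = F2 86 A0 BD.
Offset 12: leading byte 0xE0 = 11100000 → 3-byte char #4 = E0 B8 A6.
Offset 15: leading byte 0xE1 = 11100001 → 3-byte char #5 = E1 82 BA.
Offset 18: leading byte 0xCA = 11001010 → 2-byte char #6 = CA BA.
Offset 20: leading byte 0x21 = 00100001 → 1-byte char #7 = 21.
Offset 21: leading byte 0xF1 = 11110001 → 4-byte char #8 = F1 99 8C AA.
Leading byte 0xF1 = 11110001 matches 11110xxx → 4-byte sequence.
Byte 1: 0xF1 = 11110001, payload 001 (3 bits).
Byte 2: 0x99 = 10011001 (10xxxxxx ✓), payload 011001.
Byte 3: 0x8C = 10001100 (10xxxxxx ✓), payload 001100.
Byte 4: 0xAA = 10101010 (10xxxxxx ✓), payload 101010.
Concatenate: 001011001001100101010 = 0x5932A (21 bits → U+5932A).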